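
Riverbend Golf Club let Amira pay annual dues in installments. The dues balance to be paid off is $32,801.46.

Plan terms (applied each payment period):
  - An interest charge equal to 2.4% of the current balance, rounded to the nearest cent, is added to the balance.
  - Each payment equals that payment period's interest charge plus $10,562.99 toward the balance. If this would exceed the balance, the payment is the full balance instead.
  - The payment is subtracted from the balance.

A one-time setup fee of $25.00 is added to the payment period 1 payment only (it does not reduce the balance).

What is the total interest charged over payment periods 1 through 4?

$1,627.87

Payment period 1: $32,801.46 +$787.24 interest = $33,588.70; pay $11,350.23 (+ $25.00 fee) → $22,238.47
Payment period 2: $22,238.47 +$533.72 interest = $22,772.19; pay $11,096.71 → $11,675.48
Payment period 3: $11,675.48 +$280.21 interest = $11,955.69; pay $10,843.20 → $1,112.49
Payment period 4: $1,112.49 +$26.70 interest = $1,139.19; pay $1,139.19 → $0.00
Total interest: $787.24 + $533.72 + $280.21 + $26.70 = $1,627.87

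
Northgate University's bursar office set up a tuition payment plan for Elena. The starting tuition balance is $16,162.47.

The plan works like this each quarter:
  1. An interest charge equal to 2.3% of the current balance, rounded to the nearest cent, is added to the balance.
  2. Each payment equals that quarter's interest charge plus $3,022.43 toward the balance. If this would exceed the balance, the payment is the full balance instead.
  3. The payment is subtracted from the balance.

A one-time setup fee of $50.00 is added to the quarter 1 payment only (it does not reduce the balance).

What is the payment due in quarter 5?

$3,116.10

# | Opening | Interest | Payment | Fee | End bal
1 | $16,162.47 | $371.74 | $3,394.17 | $50.00 | $13,140.04
2 | $13,140.04 | $302.22 | $3,324.65 | — | $10,117.61
3 | $10,117.61 | $232.71 | $3,255.14 | — | $7,095.18
4 | $7,095.18 | $163.19 | $3,185.62 | — | $4,072.75
5 | $4,072.75 | $93.67 | $3,116.10 | — | $1,050.32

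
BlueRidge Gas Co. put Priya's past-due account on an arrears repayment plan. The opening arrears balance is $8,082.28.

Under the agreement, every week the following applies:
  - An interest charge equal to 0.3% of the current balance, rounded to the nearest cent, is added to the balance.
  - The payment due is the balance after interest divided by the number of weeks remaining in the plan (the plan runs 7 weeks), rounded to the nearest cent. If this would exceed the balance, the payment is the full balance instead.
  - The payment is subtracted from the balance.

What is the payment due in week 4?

$1,168.53

# | Opening | Interest | Payment | End bal
1 | $8,082.28 | $24.25 | $1,158.08 | $6,948.45
2 | $6,948.45 | $20.85 | $1,161.55 | $5,807.75
3 | $5,807.75 | $17.42 | $1,165.03 | $4,660.14
4 | $4,660.14 | $13.98 | $1,168.53 | $3,505.59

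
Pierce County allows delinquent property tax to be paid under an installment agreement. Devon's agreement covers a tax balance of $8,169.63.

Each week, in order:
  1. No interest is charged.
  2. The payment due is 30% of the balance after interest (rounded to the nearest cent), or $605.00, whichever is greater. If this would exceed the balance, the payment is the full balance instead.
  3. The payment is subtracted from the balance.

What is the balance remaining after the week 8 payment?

# | Opening | Payment | End bal
1 | $8,169.63 | $2,450.89 | $5,718.74
2 | $5,718.74 | $1,715.62 | $4,003.12
3 | $4,003.12 | $1,200.94 | $2,802.18
4 | $2,802.18 | $840.65 | $1,961.53
5 | $1,961.53 | $605.00 | $1,356.53
6 | $1,356.53 | $605.00 | $751.53
7 | $751.53 | $605.00 | $146.53
8 | $146.53 | $146.53 | $0.00

$0.00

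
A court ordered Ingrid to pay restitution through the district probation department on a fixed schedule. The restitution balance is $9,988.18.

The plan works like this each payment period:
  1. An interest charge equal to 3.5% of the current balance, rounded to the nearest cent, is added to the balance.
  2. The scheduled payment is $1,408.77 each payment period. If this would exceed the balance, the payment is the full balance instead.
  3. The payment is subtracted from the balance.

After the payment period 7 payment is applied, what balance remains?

Payment period 1: opening $9,988.18; interest $349.59 → $10,337.77; payment $1,408.77; balance $8,929.00
Payment period 2: opening $8,929.00; interest $312.52 → $9,241.52; payment $1,408.77; balance $7,832.75
Payment period 3: opening $7,832.75; interest $274.15 → $8,106.90; payment $1,408.77; balance $6,698.13
Payment period 4: opening $6,698.13; interest $234.43 → $6,932.56; payment $1,408.77; balance $5,523.79
Payment period 5: opening $5,523.79; interest $193.33 → $5,717.12; payment $1,408.77; balance $4,308.35
Payment period 6: opening $4,308.35; interest $150.79 → $4,459.14; payment $1,408.77; balance $3,050.37
Payment period 7: opening $3,050.37; interest $106.76 → $3,157.13; payment $1,408.77; balance $1,748.36

$1,748.36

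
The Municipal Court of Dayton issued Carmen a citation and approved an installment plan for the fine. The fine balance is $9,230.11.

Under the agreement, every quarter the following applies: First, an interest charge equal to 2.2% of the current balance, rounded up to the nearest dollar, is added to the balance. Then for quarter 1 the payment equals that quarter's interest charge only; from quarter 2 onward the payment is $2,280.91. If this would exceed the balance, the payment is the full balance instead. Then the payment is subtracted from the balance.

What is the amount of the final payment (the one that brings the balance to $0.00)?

$657.47

Quarter 1: opening $9,230.11; interest $204.00 → $9,434.11; payment $204.00; balance $9,230.11
Quarter 2: opening $9,230.11; interest $204.00 → $9,434.11; payment $2,280.91; balance $7,153.20
Quarter 3: opening $7,153.20; interest $158.00 → $7,311.20; payment $2,280.91; balance $5,030.29
Quarter 4: opening $5,030.29; interest $111.00 → $5,141.29; payment $2,280.91; balance $2,860.38
Quarter 5: opening $2,860.38; interest $63.00 → $2,923.38; payment $2,280.91; balance $642.47
Quarter 6: opening $642.47; interest $15.00 → $657.47; payment $657.47; balance $0.00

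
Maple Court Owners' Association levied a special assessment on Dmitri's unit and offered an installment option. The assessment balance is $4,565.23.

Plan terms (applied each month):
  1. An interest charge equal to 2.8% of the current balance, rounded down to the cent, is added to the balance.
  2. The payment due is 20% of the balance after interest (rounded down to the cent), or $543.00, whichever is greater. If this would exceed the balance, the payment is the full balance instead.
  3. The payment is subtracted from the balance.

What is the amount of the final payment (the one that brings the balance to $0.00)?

Month 1: $4,565.23 +$127.82 interest = $4,693.05; pay $938.61 → $3,754.44
Month 2: $3,754.44 +$105.12 interest = $3,859.56; pay $771.91 → $3,087.65
Month 3: $3,087.65 +$86.45 interest = $3,174.10; pay $634.82 → $2,539.28
Month 4: $2,539.28 +$71.09 interest = $2,610.37; pay $543.00 → $2,067.37
Month 5: $2,067.37 +$57.88 interest = $2,125.25; pay $543.00 → $1,582.25
Month 6: $1,582.25 +$44.30 interest = $1,626.55; pay $543.00 → $1,083.55
Month 7: $1,083.55 +$30.33 interest = $1,113.88; pay $543.00 → $570.88
Month 8: $570.88 +$15.98 interest = $586.86; pay $543.00 → $43.86
Month 9: $43.86 +$1.22 interest = $45.08; pay $45.08 → $0.00

$45.08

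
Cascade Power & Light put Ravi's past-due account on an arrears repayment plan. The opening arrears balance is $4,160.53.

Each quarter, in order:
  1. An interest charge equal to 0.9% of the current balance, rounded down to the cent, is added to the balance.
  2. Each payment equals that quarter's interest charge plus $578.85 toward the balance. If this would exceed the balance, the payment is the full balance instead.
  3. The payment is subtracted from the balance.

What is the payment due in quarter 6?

Quarter 1: $4,160.53 +$37.44 interest = $4,197.97; pay $616.29 → $3,581.68
Quarter 2: $3,581.68 +$32.23 interest = $3,613.91; pay $611.08 → $3,002.83
Quarter 3: $3,002.83 +$27.02 interest = $3,029.85; pay $605.87 → $2,423.98
Quarter 4: $2,423.98 +$21.81 interest = $2,445.79; pay $600.66 → $1,845.13
Quarter 5: $1,845.13 +$16.60 interest = $1,861.73; pay $595.45 → $1,266.28
Quarter 6: $1,266.28 +$11.39 interest = $1,277.67; pay $590.24 → $687.43

$590.24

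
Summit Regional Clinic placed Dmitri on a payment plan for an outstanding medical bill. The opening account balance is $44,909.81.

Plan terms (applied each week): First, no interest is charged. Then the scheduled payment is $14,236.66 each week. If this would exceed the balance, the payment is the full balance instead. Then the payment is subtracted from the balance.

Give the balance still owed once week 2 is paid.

$16,436.49

Week 1: $44,909.81 − $14,236.66 → $30,673.15
Week 2: $30,673.15 − $14,236.66 → $16,436.49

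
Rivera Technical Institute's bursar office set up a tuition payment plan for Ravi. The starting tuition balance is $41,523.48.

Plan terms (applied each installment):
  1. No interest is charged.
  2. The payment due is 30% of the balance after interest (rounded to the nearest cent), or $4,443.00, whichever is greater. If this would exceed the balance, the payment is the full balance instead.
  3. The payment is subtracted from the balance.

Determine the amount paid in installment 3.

$6,103.95

# | Opening | Payment | End bal
1 | $41,523.48 | $12,457.04 | $29,066.44
2 | $29,066.44 | $8,719.93 | $20,346.51
3 | $20,346.51 | $6,103.95 | $14,242.56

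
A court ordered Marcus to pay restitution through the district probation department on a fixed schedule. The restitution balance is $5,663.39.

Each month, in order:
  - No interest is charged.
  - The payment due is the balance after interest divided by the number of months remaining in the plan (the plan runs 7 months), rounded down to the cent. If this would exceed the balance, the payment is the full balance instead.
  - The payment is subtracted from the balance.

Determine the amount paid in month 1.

$809.05

Month 1: opening $5,663.39; payment $809.05; balance $4,854.34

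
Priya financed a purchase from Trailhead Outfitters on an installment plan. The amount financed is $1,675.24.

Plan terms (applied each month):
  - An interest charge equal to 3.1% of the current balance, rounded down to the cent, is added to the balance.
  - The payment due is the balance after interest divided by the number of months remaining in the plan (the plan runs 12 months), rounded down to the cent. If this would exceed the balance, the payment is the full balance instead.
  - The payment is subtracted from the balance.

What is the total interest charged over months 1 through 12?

$379.01

Month 1: $1,675.24 +$51.93 interest = $1,727.17; pay $143.93 → $1,583.24
Month 2: $1,583.24 +$49.08 interest = $1,632.32; pay $148.39 → $1,483.93
Month 3: $1,483.93 +$46.00 interest = $1,529.93; pay $152.99 → $1,376.94
Month 4: $1,376.94 +$42.68 interest = $1,419.62; pay $157.73 → $1,261.89
Month 5: $1,261.89 +$39.11 interest = $1,301.00; pay $162.62 → $1,138.38
Month 6: $1,138.38 +$35.28 interest = $1,173.66; pay $167.66 → $1,006.00
Month 7: $1,006.00 +$31.18 interest = $1,037.18; pay $172.86 → $864.32
Month 8: $864.32 +$26.79 interest = $891.11; pay $178.22 → $712.89
Month 9: $712.89 +$22.09 interest = $734.98; pay $183.74 → $551.24
Month 10: $551.24 +$17.08 interest = $568.32; pay $189.44 → $378.88
Month 11: $378.88 +$11.74 interest = $390.62; pay $195.31 → $195.31
Month 12: $195.31 +$6.05 interest = $201.36; pay $201.36 → $0.00
Total interest: $51.93 + $49.08 + $46.00 + $42.68 + $39.11 + $35.28 + $31.18 + $26.79 + $22.09 + $17.08 + $11.74 + $6.05 = $379.01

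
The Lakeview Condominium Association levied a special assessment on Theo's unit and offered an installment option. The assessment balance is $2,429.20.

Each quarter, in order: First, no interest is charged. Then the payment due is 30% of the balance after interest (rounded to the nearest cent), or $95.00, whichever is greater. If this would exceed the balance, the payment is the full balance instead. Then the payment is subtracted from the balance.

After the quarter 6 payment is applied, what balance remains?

Quarter 1: opening $2,429.20; payment $728.76; balance $1,700.44
Quarter 2: opening $1,700.44; payment $510.13; balance $1,190.31
Quarter 3: opening $1,190.31; payment $357.09; balance $833.22
Quarter 4: opening $833.22; payment $249.97; balance $583.25
Quarter 5: opening $583.25; payment $174.98; balance $408.27
Quarter 6: opening $408.27; payment $122.48; balance $285.79

$285.79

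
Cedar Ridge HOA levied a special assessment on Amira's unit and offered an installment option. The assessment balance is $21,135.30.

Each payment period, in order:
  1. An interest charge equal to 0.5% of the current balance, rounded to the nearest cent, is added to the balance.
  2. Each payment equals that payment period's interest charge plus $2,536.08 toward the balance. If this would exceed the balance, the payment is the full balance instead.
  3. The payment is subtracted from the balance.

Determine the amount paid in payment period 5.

Payment period 1: opening $21,135.30; interest $105.68 → $21,240.98; payment $2,641.76; balance $18,599.22
Payment period 2: opening $18,599.22; interest $93.00 → $18,692.22; payment $2,629.08; balance $16,063.14
Payment period 3: opening $16,063.14; interest $80.32 → $16,143.46; payment $2,616.40; balance $13,527.06
Payment period 4: opening $13,527.06; interest $67.64 → $13,594.70; payment $2,603.72; balance $10,990.98
Payment period 5: opening $10,990.98; interest $54.95 → $11,045.93; payment $2,591.03; balance $8,454.90

$2,591.03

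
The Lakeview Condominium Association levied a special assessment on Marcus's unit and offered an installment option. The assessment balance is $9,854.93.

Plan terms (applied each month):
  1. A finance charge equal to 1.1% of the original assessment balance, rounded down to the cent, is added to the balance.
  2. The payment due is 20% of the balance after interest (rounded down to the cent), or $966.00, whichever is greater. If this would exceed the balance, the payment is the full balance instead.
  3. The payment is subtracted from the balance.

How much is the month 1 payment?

Month 1: $9,854.93 +$108.40 interest = $9,963.33; pay $1,992.66 → $7,970.67

$1,992.66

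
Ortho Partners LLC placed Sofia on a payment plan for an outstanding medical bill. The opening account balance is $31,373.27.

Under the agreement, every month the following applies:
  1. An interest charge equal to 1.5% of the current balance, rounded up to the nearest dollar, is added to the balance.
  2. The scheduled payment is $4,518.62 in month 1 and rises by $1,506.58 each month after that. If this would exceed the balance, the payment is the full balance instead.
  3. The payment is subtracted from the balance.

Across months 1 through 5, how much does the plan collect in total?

Month 1: opening $31,373.27; interest $471.00 → $31,844.27; payment $4,518.62; balance $27,325.65
Month 2: opening $27,325.65; interest $410.00 → $27,735.65; payment $6,025.20; balance $21,710.45
Month 3: opening $21,710.45; interest $326.00 → $22,036.45; payment $7,531.78; balance $14,504.67
Month 4: opening $14,504.67; interest $218.00 → $14,722.67; payment $9,038.36; balance $5,684.31
Month 5: opening $5,684.31; interest $86.00 → $5,770.31; payment $5,770.31; balance $0.00
Total paid: $32,884.27

$32,884.27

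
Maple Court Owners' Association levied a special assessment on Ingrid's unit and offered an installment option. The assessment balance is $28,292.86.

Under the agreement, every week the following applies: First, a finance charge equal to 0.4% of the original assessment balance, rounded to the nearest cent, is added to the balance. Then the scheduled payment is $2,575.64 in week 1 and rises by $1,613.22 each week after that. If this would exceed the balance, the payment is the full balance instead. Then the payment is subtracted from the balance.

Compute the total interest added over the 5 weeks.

$565.85

Week 1: opening $28,292.86; interest $113.17 → $28,406.03; payment $2,575.64; balance $25,830.39
Week 2: opening $25,830.39; interest $113.17 → $25,943.56; payment $4,188.86; balance $21,754.70
Week 3: opening $21,754.70; interest $113.17 → $21,867.87; payment $5,802.08; balance $16,065.79
Week 4: opening $16,065.79; interest $113.17 → $16,178.96; payment $7,415.30; balance $8,763.66
Week 5: opening $8,763.66; interest $113.17 → $8,876.83; payment $8,876.83; balance $0.00
Total interest: $113.17 + $113.17 + $113.17 + $113.17 + $113.17 = $565.85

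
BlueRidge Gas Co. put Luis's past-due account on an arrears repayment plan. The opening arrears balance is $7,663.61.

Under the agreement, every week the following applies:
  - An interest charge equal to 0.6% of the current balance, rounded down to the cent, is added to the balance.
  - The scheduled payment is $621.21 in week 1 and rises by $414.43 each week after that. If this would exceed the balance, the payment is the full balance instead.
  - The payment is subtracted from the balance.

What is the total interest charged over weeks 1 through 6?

$173.74

# | Opening | Interest | Payment | End bal
1 | $7,663.61 | $45.98 | $621.21 | $7,088.38
2 | $7,088.38 | $42.53 | $1,035.64 | $6,095.27
3 | $6,095.27 | $36.57 | $1,450.07 | $4,681.77
4 | $4,681.77 | $28.09 | $1,864.50 | $2,845.36
5 | $2,845.36 | $17.07 | $2,278.93 | $583.50
6 | $583.50 | $3.50 | $587.00 | $0.00
Total interest: $45.98 + $42.53 + $36.57 + $28.09 + $17.07 + $3.50 = $173.74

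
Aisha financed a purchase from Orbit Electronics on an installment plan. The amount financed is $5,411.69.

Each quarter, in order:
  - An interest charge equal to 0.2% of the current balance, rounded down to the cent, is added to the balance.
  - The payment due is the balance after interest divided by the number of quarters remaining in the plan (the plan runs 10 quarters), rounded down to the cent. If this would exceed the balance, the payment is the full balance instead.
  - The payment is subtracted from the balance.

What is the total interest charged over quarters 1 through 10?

Quarter 1: $5,411.69 +$10.82 interest = $5,422.51; pay $542.25 → $4,880.26
Quarter 2: $4,880.26 +$9.76 interest = $4,890.02; pay $543.33 → $4,346.69
Quarter 3: $4,346.69 +$8.69 interest = $4,355.38; pay $544.42 → $3,810.96
Quarter 4: $3,810.96 +$7.62 interest = $3,818.58; pay $545.51 → $3,273.07
Quarter 5: $3,273.07 +$6.54 interest = $3,279.61; pay $546.60 → $2,733.01
Quarter 6: $2,733.01 +$5.46 interest = $2,738.47; pay $547.69 → $2,190.78
Quarter 7: $2,190.78 +$4.38 interest = $2,195.16; pay $548.79 → $1,646.37
Quarter 8: $1,646.37 +$3.29 interest = $1,649.66; pay $549.88 → $1,099.78
Quarter 9: $1,099.78 +$2.19 interest = $1,101.97; pay $550.98 → $550.99
Quarter 10: $550.99 +$1.10 interest = $552.09; pay $552.09 → $0.00
Total interest: $10.82 + $9.76 + $8.69 + $7.62 + $6.54 + $5.46 + $4.38 + $3.29 + $2.19 + $1.10 = $59.85

$59.85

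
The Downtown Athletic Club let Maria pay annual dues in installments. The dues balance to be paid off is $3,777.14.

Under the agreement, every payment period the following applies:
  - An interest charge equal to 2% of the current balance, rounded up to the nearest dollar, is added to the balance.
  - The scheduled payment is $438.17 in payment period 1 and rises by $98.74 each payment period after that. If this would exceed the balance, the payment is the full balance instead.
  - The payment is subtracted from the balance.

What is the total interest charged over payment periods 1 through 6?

$304.00

# | Opening | Interest | Payment | End bal
1 | $3,777.14 | $76.00 | $438.17 | $3,414.97
2 | $3,414.97 | $69.00 | $536.91 | $2,947.06
3 | $2,947.06 | $59.00 | $635.65 | $2,370.41
4 | $2,370.41 | $48.00 | $734.39 | $1,684.02
5 | $1,684.02 | $34.00 | $833.13 | $884.89
6 | $884.89 | $18.00 | $902.89 | $0.00
Total interest: $76.00 + $69.00 + $59.00 + $48.00 + $34.00 + $18.00 = $304.00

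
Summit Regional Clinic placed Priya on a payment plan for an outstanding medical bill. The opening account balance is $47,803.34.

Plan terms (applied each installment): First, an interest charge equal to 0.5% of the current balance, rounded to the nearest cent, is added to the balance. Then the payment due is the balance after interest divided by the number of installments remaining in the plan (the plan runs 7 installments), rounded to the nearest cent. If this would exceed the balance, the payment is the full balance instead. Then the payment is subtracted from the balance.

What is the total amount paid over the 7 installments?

# | Opening | Interest | Payment | End bal
1 | $47,803.34 | $239.02 | $6,863.19 | $41,179.17
2 | $41,179.17 | $205.90 | $6,897.51 | $34,487.56
3 | $34,487.56 | $172.44 | $6,932.00 | $27,728.00
4 | $27,728.00 | $138.64 | $6,966.66 | $20,899.98
5 | $20,899.98 | $104.50 | $7,001.49 | $14,002.99
6 | $14,002.99 | $70.01 | $7,036.50 | $7,036.50
7 | $7,036.50 | $35.18 | $7,071.68 | $0.00
Total paid: $48,769.03

$48,769.03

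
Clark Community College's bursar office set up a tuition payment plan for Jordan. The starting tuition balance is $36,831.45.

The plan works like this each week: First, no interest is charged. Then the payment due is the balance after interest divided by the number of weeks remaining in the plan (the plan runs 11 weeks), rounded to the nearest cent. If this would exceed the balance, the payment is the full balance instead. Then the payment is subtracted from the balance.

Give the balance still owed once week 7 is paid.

$13,393.26

Week 1: $36,831.45 − $3,348.31 → $33,483.14
Week 2: $33,483.14 − $3,348.31 → $30,134.83
Week 3: $30,134.83 − $3,348.31 → $26,786.52
Week 4: $26,786.52 − $3,348.32 → $23,438.20
Week 5: $23,438.20 − $3,348.31 → $20,089.89
Week 6: $20,089.89 − $3,348.32 → $16,741.57
Week 7: $16,741.57 − $3,348.31 → $13,393.26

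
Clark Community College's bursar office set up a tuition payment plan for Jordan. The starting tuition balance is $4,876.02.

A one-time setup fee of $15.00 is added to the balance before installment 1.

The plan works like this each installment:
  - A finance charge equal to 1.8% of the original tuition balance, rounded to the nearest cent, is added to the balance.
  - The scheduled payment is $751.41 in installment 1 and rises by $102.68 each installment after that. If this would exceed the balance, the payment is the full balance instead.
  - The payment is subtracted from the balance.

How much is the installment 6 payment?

Installment 1: opening $4,891.02; interest $87.77 → $4,978.79; payment $751.41; balance $4,227.38
Installment 2: opening $4,227.38; interest $87.77 → $4,315.15; payment $854.09; balance $3,461.06
Installment 3: opening $3,461.06; interest $87.77 → $3,548.83; payment $956.77; balance $2,592.06
Installment 4: opening $2,592.06; interest $87.77 → $2,679.83; payment $1,059.45; balance $1,620.38
Installment 5: opening $1,620.38; interest $87.77 → $1,708.15; payment $1,162.13; balance $546.02
Installment 6: opening $546.02; interest $87.77 → $633.79; payment $633.79; balance $0.00

$633.79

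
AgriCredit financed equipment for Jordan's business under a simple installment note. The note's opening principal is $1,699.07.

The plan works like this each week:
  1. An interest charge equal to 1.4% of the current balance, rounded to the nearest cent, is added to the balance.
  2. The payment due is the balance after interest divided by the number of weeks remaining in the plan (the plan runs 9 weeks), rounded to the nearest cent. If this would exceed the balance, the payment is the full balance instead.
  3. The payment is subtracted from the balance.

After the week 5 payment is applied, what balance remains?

Week 1: $1,699.07 +$23.79 interest = $1,722.86; pay $191.43 → $1,531.43
Week 2: $1,531.43 +$21.44 interest = $1,552.87; pay $194.11 → $1,358.76
Week 3: $1,358.76 +$19.02 interest = $1,377.78; pay $196.83 → $1,180.95
Week 4: $1,180.95 +$16.53 interest = $1,197.48; pay $199.58 → $997.90
Week 5: $997.90 +$13.97 interest = $1,011.87; pay $202.37 → $809.50

$809.50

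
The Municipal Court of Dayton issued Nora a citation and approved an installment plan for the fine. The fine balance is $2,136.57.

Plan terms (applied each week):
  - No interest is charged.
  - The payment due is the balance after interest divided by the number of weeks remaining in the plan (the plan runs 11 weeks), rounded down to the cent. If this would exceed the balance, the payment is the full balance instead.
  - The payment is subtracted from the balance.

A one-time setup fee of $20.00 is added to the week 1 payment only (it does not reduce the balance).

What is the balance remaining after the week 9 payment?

$388.48

Week 1: $2,136.57 − $194.23 (+ $20.00 fee) → $1,942.34
Week 2: $1,942.34 − $194.23 → $1,748.11
Week 3: $1,748.11 − $194.23 → $1,553.88
Week 4: $1,553.88 − $194.23 → $1,359.65
Week 5: $1,359.65 − $194.23 → $1,165.42
Week 6: $1,165.42 − $194.23 → $971.19
Week 7: $971.19 − $194.23 → $776.96
Week 8: $776.96 − $194.24 → $582.72
Week 9: $582.72 − $194.24 → $388.48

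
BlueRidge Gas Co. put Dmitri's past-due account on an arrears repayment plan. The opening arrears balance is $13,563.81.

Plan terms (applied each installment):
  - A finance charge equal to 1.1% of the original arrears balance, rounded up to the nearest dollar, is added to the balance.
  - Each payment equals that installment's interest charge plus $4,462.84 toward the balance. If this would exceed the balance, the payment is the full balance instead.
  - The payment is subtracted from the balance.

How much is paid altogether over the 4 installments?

Installment 1: $13,563.81 +$150.00 interest = $13,713.81; pay $4,612.84 → $9,100.97
Installment 2: $9,100.97 +$150.00 interest = $9,250.97; pay $4,612.84 → $4,638.13
Installment 3: $4,638.13 +$150.00 interest = $4,788.13; pay $4,612.84 → $175.29
Installment 4: $175.29 +$150.00 interest = $325.29; pay $325.29 → $0.00
Total paid: $14,163.81

$14,163.81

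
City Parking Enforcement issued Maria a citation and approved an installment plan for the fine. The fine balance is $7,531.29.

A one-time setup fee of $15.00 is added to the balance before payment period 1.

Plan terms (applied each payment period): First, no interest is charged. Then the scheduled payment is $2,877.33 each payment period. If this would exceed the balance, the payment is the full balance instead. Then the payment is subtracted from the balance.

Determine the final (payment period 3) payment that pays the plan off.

Payment period 1: opening $7,546.29; payment $2,877.33; balance $4,668.96
Payment period 2: opening $4,668.96; payment $2,877.33; balance $1,791.63
Payment period 3: opening $1,791.63; payment $1,791.63; balance $0.00

$1,791.63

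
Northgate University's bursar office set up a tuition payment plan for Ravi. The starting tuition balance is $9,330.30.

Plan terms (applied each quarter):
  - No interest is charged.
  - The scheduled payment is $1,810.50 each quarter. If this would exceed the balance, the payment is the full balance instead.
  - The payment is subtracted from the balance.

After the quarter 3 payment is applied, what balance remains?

Quarter 1: $9,330.30 − $1,810.50 → $7,519.80
Quarter 2: $7,519.80 − $1,810.50 → $5,709.30
Quarter 3: $5,709.30 − $1,810.50 → $3,898.80

$3,898.80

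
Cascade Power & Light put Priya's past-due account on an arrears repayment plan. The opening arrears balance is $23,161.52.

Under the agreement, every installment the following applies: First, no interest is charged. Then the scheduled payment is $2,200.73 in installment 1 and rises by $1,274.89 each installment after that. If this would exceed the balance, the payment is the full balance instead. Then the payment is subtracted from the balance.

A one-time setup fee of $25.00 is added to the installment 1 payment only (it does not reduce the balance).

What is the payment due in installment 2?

Installment 1: opening $23,161.52; payment $2,200.73 (+ $25.00 fee); balance $20,960.79
Installment 2: opening $20,960.79; payment $3,475.62; balance $17,485.17

$3,475.62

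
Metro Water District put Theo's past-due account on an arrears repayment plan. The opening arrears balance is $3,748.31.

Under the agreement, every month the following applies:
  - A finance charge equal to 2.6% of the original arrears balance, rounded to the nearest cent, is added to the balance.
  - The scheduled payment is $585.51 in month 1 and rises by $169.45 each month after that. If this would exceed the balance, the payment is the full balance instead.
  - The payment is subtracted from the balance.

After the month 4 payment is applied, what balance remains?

$779.41

# | Opening | Interest | Payment | End bal
1 | $3,748.31 | $97.46 | $585.51 | $3,260.26
2 | $3,260.26 | $97.46 | $754.96 | $2,602.76
3 | $2,602.76 | $97.46 | $924.41 | $1,775.81
4 | $1,775.81 | $97.46 | $1,093.86 | $779.41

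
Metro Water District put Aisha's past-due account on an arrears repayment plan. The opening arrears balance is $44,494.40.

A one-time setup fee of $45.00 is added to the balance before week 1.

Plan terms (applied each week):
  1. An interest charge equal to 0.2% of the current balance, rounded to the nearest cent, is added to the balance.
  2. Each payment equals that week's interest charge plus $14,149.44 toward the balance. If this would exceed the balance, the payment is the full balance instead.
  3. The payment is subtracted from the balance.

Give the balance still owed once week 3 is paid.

# | Opening | Interest | Payment | End bal
1 | $44,539.40 | $89.08 | $14,238.52 | $30,389.96
2 | $30,389.96 | $60.78 | $14,210.22 | $16,240.52
3 | $16,240.52 | $32.48 | $14,181.92 | $2,091.08

$2,091.08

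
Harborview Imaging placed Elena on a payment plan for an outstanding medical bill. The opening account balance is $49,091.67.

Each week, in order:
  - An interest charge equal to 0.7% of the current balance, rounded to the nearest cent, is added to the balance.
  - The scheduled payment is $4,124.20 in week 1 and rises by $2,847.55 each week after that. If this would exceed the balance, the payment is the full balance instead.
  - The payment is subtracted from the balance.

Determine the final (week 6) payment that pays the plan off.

$1,255.58

Week 1: $49,091.67 +$343.64 interest = $49,435.31; pay $4,124.20 → $45,311.11
Week 2: $45,311.11 +$317.18 interest = $45,628.29; pay $6,971.75 → $38,656.54
Week 3: $38,656.54 +$270.60 interest = $38,927.14; pay $9,819.30 → $29,107.84
Week 4: $29,107.84 +$203.75 interest = $29,311.59; pay $12,666.85 → $16,644.74
Week 5: $16,644.74 +$116.51 interest = $16,761.25; pay $15,514.40 → $1,246.85
Week 6: $1,246.85 +$8.73 interest = $1,255.58; pay $1,255.58 → $0.00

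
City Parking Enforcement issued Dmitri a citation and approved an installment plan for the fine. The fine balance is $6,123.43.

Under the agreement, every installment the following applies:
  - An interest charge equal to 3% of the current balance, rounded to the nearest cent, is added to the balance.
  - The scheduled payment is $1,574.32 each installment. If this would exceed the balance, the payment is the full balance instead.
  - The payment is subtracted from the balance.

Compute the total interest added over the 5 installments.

# | Opening | Interest | Payment | End bal
1 | $6,123.43 | $183.70 | $1,574.32 | $4,732.81
2 | $4,732.81 | $141.98 | $1,574.32 | $3,300.47
3 | $3,300.47 | $99.01 | $1,574.32 | $1,825.16
4 | $1,825.16 | $54.75 | $1,574.32 | $305.59
5 | $305.59 | $9.17 | $314.76 | $0.00
Total interest: $183.70 + $141.98 + $99.01 + $54.75 + $9.17 = $488.61

$488.61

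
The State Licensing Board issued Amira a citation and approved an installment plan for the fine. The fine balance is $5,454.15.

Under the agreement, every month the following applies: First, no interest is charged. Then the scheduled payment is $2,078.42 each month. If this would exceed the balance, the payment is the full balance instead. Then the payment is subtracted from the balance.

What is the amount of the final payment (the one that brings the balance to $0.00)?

$1,297.31

# | Opening | Payment | End bal
1 | $5,454.15 | $2,078.42 | $3,375.73
2 | $3,375.73 | $2,078.42 | $1,297.31
3 | $1,297.31 | $1,297.31 | $0.00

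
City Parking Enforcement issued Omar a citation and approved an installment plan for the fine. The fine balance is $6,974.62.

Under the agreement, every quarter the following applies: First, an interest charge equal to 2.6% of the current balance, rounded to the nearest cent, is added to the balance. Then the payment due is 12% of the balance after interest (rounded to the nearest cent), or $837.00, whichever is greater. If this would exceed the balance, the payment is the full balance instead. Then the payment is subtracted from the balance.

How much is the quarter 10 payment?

$404.85

# | Opening | Interest | Payment | End bal
1 | $6,974.62 | $181.34 | $858.72 | $6,297.24
2 | $6,297.24 | $163.73 | $837.00 | $5,623.97
3 | $5,623.97 | $146.22 | $837.00 | $4,933.19
4 | $4,933.19 | $128.26 | $837.00 | $4,224.45
5 | $4,224.45 | $109.84 | $837.00 | $3,497.29
6 | $3,497.29 | $90.93 | $837.00 | $2,751.22
7 | $2,751.22 | $71.53 | $837.00 | $1,985.75
8 | $1,985.75 | $51.63 | $837.00 | $1,200.38
9 | $1,200.38 | $31.21 | $837.00 | $394.59
10 | $394.59 | $10.26 | $404.85 | $0.00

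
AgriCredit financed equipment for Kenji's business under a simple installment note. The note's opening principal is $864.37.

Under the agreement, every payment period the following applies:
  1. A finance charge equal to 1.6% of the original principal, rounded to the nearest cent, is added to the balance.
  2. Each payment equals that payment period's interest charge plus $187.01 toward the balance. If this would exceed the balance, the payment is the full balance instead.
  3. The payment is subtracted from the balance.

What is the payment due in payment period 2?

Payment period 1: $864.37 +$13.83 interest = $878.20; pay $200.84 → $677.36
Payment period 2: $677.36 +$13.83 interest = $691.19; pay $200.84 → $490.35

$200.84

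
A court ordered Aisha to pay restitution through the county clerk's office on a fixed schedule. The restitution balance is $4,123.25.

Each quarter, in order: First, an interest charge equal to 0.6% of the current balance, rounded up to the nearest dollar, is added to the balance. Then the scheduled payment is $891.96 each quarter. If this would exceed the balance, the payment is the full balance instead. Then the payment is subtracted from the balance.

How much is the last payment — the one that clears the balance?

$629.41

# | Opening | Interest | Payment | End bal
1 | $4,123.25 | $25.00 | $891.96 | $3,256.29
2 | $3,256.29 | $20.00 | $891.96 | $2,384.33
3 | $2,384.33 | $15.00 | $891.96 | $1,507.37
4 | $1,507.37 | $10.00 | $891.96 | $625.41
5 | $625.41 | $4.00 | $629.41 | $0.00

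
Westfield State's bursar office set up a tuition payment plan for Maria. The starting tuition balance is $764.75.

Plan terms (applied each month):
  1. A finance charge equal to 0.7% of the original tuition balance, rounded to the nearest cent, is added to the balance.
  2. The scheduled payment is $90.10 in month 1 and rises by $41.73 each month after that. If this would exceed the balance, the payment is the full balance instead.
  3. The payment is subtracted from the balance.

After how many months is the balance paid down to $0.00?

Month 1: opening $764.75; interest $5.35 → $770.10; payment $90.10; balance $680.00
Month 2: opening $680.00; interest $5.35 → $685.35; payment $131.83; balance $553.52
Month 3: opening $553.52; interest $5.35 → $558.87; payment $173.56; balance $385.31
Month 4: opening $385.31; interest $5.35 → $390.66; payment $215.29; balance $175.37
Month 5: opening $175.37; interest $5.35 → $180.72; payment $180.72; balance $0.00
Balance reaches $0.00 in month 5.

5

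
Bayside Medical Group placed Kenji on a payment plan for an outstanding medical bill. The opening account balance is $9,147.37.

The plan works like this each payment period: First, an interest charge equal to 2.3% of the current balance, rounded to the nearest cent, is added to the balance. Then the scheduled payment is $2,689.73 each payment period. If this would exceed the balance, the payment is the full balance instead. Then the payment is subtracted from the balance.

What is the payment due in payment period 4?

# | Opening | Interest | Payment | End bal
1 | $9,147.37 | $210.39 | $2,689.73 | $6,668.03
2 | $6,668.03 | $153.36 | $2,689.73 | $4,131.66
3 | $4,131.66 | $95.03 | $2,689.73 | $1,536.96
4 | $1,536.96 | $35.35 | $1,572.31 | $0.00

$1,572.31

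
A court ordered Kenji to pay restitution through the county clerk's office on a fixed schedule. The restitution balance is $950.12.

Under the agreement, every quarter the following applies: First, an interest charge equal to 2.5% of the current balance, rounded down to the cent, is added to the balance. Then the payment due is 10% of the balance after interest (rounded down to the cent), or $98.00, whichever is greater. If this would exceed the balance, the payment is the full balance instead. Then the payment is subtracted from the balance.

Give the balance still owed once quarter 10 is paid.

$118.25

Quarter 1: opening $950.12; interest $23.75 → $973.87; payment $98.00; balance $875.87
Quarter 2: opening $875.87; interest $21.89 → $897.76; payment $98.00; balance $799.76
Quarter 3: opening $799.76; interest $19.99 → $819.75; payment $98.00; balance $721.75
Quarter 4: opening $721.75; interest $18.04 → $739.79; payment $98.00; balance $641.79
Quarter 5: opening $641.79; interest $16.04 → $657.83; payment $98.00; balance $559.83
Quarter 6: opening $559.83; interest $13.99 → $573.82; payment $98.00; balance $475.82
Quarter 7: opening $475.82; interest $11.89 → $487.71; payment $98.00; balance $389.71
Quarter 8: opening $389.71; interest $9.74 → $399.45; payment $98.00; balance $301.45
Quarter 9: opening $301.45; interest $7.53 → $308.98; payment $98.00; balance $210.98
Quarter 10: opening $210.98; interest $5.27 → $216.25; payment $98.00; balance $118.25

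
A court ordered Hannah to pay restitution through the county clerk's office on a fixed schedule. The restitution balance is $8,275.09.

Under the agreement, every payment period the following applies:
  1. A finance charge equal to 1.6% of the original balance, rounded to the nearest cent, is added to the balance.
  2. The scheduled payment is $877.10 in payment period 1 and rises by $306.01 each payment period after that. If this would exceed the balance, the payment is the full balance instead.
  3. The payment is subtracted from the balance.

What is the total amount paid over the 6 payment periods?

$9,069.49

Payment period 1: $8,275.09 +$132.40 interest = $8,407.49; pay $877.10 → $7,530.39
Payment period 2: $7,530.39 +$132.40 interest = $7,662.79; pay $1,183.11 → $6,479.68
Payment period 3: $6,479.68 +$132.40 interest = $6,612.08; pay $1,489.12 → $5,122.96
Payment period 4: $5,122.96 +$132.40 interest = $5,255.36; pay $1,795.13 → $3,460.23
Payment period 5: $3,460.23 +$132.40 interest = $3,592.63; pay $2,101.14 → $1,491.49
Payment period 6: $1,491.49 +$132.40 interest = $1,623.89; pay $1,623.89 → $0.00
Total paid: $9,069.49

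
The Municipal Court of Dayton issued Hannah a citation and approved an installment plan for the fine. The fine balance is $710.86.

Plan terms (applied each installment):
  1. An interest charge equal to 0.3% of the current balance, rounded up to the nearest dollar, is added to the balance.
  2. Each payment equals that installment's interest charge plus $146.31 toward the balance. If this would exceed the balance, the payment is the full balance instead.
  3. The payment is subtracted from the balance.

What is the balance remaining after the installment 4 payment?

$125.62

Installment 1: opening $710.86; interest $3.00 → $713.86; payment $149.31; balance $564.55
Installment 2: opening $564.55; interest $2.00 → $566.55; payment $148.31; balance $418.24
Installment 3: opening $418.24; interest $2.00 → $420.24; payment $148.31; balance $271.93
Installment 4: opening $271.93; interest $1.00 → $272.93; payment $147.31; balance $125.62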